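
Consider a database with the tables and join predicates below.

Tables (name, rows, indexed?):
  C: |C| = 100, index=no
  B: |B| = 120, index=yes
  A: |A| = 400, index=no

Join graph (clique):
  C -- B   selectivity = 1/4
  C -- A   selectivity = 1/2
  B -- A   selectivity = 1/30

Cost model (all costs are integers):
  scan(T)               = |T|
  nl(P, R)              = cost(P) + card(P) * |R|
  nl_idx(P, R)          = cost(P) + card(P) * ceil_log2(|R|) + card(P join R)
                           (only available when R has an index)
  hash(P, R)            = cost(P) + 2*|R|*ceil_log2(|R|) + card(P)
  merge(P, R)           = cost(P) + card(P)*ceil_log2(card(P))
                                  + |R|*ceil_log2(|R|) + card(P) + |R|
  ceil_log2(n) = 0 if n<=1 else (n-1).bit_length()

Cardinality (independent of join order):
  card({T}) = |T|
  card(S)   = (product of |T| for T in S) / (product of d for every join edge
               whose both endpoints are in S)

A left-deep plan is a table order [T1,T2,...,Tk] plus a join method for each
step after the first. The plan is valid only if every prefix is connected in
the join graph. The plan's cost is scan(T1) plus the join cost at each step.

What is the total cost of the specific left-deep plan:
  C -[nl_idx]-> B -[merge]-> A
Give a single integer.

step 1: scan C: cost=100, card=100
step 2: join B via nl_idx
    card(P join B) = 100*120/(4) = 3000
    cost = 100 + 100*7 + 3000 = 3800
step 3: join A via merge
    card(P join A) = 3000*400/(2*30) = 20000
    cost = 3800 + 3000*12 + 400*9 + 3000 + 400 = 46800

46800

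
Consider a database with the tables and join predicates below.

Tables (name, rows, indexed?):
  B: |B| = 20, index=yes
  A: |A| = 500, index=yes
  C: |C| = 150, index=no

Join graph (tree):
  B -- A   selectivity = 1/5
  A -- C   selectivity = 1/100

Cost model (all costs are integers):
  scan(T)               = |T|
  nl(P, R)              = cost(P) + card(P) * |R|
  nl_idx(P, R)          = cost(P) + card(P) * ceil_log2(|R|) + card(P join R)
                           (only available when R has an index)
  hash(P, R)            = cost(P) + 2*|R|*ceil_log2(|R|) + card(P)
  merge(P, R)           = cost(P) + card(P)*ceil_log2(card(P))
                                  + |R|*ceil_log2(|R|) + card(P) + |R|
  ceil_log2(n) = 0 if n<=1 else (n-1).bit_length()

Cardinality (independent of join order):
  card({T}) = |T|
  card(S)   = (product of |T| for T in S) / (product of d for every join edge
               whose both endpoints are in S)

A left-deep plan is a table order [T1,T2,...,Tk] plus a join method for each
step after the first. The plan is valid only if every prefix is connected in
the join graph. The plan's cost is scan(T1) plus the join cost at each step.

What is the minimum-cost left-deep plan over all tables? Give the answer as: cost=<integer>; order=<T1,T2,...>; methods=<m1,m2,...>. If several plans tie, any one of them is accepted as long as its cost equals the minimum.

Selinger DP (subsets sized 1..n):
  {B}: scan cost=20, card=20
  {A}: scan cost=500, card=500
  {C}: scan cost=150, card=150
  {AB}: card=2000; try (B,hash)→1200, (A,nl_idx)→2200, (B,nl_idx)→5000, (A,merge)→5140, (B,merge)→5620, (A,hash)→9040 …(+2); best=1200 via (B,hash)
  {AC}: card=750; try (A,nl_idx)→2250, (C,hash)→3400, (A,merge)→6500, (C,merge)→6850, (A,hash)→9300, (A,nl)→75150 …(+1); best=2250 via (A,nl_idx)
  {ABC}: card=3000; try (B,hash)→3200, (C,hash)→5600, (B,nl_idx)→9000, (B,merge)→10620, (B,nl)→17250, (C,merge)→26550 …(+1); best=3200 via (B,hash)

cost=3200; order=C,A,B; methods=nl_idx,hash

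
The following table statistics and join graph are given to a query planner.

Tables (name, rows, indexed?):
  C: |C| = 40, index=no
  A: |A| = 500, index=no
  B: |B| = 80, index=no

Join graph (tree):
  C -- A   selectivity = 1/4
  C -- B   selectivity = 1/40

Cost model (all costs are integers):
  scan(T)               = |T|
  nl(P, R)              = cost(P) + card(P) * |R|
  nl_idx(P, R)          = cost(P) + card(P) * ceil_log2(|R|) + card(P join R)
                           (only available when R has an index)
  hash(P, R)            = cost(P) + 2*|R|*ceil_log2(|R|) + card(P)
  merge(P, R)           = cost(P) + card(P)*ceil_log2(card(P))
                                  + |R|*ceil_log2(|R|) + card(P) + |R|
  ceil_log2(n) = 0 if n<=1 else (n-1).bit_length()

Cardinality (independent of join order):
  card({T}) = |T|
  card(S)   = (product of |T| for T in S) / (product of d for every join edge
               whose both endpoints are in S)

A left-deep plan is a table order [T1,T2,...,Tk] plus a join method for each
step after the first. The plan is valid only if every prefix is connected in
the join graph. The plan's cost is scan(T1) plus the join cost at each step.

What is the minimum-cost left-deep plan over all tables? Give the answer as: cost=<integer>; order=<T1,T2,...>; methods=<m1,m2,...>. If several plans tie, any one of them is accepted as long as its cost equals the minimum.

cost=6280; order=B,C,A; methods=hash,merge

Selinger DP (subsets sized 1..n):
  {C}: scan cost=40, card=40
  {A}: scan cost=500, card=500
  {B}: scan cost=80, card=80
  {AC}: card=5000; try (C,hash)→1480, (A,merge)→5320, (C,merge)→5780, (A,hash)→9080, (A,nl)→20040, (C,nl)→20500; best=1480 via (C,hash)
  {BC}: card=80; try (C,hash)→640, (B,merge)→960, (C,merge)→1000, (B,hash)→1200, (B,nl)→3240, (C,nl)→3280; best=640 via (C,hash)
  {ABC}: card=10000; try (A,merge)→6280, (B,hash)→7600, (A,hash)→9720, (A,nl)→40640, (B,merge)→72120, (B,nl)→401480; best=6280 via (A,merge)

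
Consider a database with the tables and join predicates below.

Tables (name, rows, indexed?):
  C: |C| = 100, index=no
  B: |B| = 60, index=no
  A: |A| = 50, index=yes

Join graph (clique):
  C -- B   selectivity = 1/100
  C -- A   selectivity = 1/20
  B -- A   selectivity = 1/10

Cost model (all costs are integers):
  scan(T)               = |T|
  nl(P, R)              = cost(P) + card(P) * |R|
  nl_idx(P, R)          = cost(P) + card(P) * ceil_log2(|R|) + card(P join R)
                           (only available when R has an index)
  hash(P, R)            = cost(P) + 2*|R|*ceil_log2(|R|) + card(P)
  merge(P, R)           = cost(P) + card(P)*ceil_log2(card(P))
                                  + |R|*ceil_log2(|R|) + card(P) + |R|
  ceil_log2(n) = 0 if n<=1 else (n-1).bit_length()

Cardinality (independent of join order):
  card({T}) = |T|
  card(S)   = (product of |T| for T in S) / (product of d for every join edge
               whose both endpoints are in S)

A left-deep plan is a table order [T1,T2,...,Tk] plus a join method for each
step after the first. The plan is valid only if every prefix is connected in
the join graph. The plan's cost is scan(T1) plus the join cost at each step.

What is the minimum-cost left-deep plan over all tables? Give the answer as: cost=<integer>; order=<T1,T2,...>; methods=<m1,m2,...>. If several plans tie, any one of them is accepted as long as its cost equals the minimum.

Selinger DP (subsets sized 1..n):
  {C}: scan cost=100, card=100
  {B}: scan cost=60, card=60
  {A}: scan cost=50, card=50
  {BC}: card=60; try (B,hash)→920, (C,merge)→1280, (B,merge)→1320, (C,hash)→1520, (C,nl)→6060, (B,nl)→6100; best=920 via (B,hash)
  {AC}: card=250; try (A,hash)→800, (A,nl_idx)→950, (C,merge)→1200, (A,merge)→1250, (C,hash)→1500, (C,nl)→5050 …(+1); best=800 via (A,hash)
  {AB}: card=300; try (A,hash)→720, (A,nl_idx)→720, (B,hash)→820, (B,merge)→820, (A,merge)→830, (B,nl)→3050 …(+1); best=720 via (A,hash)
  {ABC}: card=15; try (A,nl_idx)→1295, (A,hash)→1580, (A,merge)→1690, (B,hash)→1770, (C,hash)→2420, (B,merge)→3470 …(+4); best=1295 via (A,nl_idx)

cost=1295; order=C,B,A; methods=hash,nl_idx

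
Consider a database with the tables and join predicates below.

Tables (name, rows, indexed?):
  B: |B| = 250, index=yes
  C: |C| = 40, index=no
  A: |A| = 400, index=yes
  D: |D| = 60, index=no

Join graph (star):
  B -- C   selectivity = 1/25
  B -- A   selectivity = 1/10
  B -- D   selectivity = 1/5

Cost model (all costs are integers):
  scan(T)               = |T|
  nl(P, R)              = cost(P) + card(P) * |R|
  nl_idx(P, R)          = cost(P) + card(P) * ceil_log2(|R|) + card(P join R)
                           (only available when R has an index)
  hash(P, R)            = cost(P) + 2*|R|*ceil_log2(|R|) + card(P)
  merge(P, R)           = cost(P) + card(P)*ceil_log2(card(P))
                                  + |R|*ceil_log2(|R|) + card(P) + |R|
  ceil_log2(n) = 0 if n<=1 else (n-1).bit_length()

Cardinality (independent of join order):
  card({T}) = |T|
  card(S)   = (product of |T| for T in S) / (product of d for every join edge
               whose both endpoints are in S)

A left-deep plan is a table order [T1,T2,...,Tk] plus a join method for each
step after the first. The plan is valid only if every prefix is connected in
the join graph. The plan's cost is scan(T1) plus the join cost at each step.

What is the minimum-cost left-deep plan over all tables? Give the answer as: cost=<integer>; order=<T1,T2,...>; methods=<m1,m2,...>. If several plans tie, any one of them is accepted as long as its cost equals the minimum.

Selinger DP (subsets sized 1..n):
  {B}: scan cost=250, card=250
  {C}: scan cost=40, card=40
  {A}: scan cost=400, card=400
  {D}: scan cost=60, card=60
  {BC}: card=400; try (B,nl_idx)→760, (C,hash)→980, (B,merge)→2570, (C,merge)→2780, (B,hash)→4080, (B,nl)→10040 …(+1); best=760 via (B,nl_idx)
  {AB}: card=10000; try (B,hash)→4800, (A,merge)→6500, (B,merge)→6650, (A,hash)→7700, (A,nl_idx)→12500, (B,nl_idx)→13600 …(+2); best=4800 via (B,hash)
  {BD}: card=3000; try (D,hash)→1220, (B,merge)→2730, (D,merge)→2920, (B,nl_idx)→3540, (B,hash)→4120, (B,nl)→15060 …(+1); best=1220 via (D,hash)
  {ABC}: card=16000; try (A,hash)→8360, (A,merge)→8760, (C,hash)→15280, (A,nl_idx)→20360, (C,merge)→155080, (A,nl)→160760 …(+1); best=8360 via (A,hash)
  {BCD}: card=4800; try (D,hash)→1880, (C,hash)→4700, (D,merge)→5180, (D,nl)→24760, (C,merge)→40500, (C,nl)→121220; best=1880 via (D,hash)
  {ABD}: card=120000; try (A,hash)→11420, (D,hash)→15520, (A,merge)→44220, (A,nl_idx)→148220, (D,merge)→155220, (D,nl)→604800 …(+1); best=11420 via (A,hash)
  {ABCD}: card=192000; try (A,hash)→13880, (D,hash)→25080, (A,merge)→73080, (C,hash)→131900, (A,nl_idx)→237080, (D,merge)→248780 …(+4); best=13880 via (A,hash)

cost=13880; order=C,B,D,A; methods=nl_idx,hash,hash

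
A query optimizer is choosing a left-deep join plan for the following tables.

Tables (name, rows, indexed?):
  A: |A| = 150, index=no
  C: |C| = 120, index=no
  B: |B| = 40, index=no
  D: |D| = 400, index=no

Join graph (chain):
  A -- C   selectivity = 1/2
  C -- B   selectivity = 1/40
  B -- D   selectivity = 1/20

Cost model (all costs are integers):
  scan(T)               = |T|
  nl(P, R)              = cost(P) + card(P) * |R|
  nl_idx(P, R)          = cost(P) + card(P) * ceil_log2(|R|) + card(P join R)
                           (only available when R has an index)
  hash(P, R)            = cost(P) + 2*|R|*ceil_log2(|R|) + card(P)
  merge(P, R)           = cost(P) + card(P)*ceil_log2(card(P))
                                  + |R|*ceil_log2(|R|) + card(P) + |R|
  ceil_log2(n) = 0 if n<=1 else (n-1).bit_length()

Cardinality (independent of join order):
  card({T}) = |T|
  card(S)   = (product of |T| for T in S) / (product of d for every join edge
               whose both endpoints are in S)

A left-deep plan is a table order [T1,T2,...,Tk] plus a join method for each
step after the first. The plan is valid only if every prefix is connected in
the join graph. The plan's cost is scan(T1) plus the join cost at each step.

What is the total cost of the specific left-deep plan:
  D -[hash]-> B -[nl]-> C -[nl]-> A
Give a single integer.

step 1: scan D: cost=400, card=400
step 2: join B via hash
    card(P join B) = 400*40/(20) = 800
    cost = 400 + 2*40*6 + 400 = 1280
step 3: join C via nl
    card(P join C) = 800*120/(40) = 2400
    cost = 1280 + 800*120 = 97280
step 4: join A via nl
    card(P join A) = 2400*150/(2) = 180000
    cost = 97280 + 2400*150 = 457280

457280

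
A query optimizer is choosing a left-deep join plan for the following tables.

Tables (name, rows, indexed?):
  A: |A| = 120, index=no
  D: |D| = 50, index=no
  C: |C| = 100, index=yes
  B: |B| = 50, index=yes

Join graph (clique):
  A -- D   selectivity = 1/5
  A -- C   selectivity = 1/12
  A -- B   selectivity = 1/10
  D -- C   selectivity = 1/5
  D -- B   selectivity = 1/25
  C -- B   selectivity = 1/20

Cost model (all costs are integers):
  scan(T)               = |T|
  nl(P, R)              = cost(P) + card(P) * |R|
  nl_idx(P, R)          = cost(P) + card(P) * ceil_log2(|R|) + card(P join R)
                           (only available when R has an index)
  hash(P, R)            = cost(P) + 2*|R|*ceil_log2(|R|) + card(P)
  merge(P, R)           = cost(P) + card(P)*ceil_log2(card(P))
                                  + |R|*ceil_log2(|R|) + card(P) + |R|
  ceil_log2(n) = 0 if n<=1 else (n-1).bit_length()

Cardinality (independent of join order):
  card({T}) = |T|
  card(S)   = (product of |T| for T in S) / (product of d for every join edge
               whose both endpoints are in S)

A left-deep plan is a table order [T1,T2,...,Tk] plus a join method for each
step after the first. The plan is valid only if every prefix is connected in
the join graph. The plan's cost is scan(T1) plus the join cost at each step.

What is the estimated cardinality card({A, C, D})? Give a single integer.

Tables in S: A(120), C(100), D(50)
Edges inside S: A-D(d=5), A-C(d=12), D-C(d=5)
numerator = 120 * 100 * 50 = 600000
denominator = 5 * 12 * 5 = 300
card(S) = 600000 / 300 = 2000

2000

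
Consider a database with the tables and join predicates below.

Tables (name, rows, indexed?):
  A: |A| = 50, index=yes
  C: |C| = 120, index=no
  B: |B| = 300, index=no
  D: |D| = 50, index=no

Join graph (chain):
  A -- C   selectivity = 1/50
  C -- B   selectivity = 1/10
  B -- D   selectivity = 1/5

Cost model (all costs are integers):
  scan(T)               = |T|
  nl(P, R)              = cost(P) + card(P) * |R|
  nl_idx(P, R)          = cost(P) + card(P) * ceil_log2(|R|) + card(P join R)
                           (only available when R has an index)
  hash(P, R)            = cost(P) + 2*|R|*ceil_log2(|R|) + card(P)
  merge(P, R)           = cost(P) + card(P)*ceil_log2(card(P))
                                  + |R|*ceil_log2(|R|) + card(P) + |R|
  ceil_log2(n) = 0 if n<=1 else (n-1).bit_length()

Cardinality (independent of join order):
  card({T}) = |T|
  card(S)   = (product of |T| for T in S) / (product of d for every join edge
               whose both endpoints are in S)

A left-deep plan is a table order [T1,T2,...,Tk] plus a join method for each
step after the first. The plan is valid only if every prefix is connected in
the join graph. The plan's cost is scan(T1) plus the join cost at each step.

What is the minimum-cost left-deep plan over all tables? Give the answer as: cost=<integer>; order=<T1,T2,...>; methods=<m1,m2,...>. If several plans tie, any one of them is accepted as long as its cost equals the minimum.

Selinger DP (subsets sized 1..n):
  {A}: scan cost=50, card=50
  {C}: scan cost=120, card=120
  {B}: scan cost=300, card=300
  {D}: scan cost=50, card=50
  {AC}: card=120; try (A,hash)→840, (A,nl_idx)→960, (C,merge)→1360, (A,merge)→1430, (C,hash)→1780, (C,nl)→6050 …(+1); best=840 via (A,hash)
  {BC}: card=3600; try (C,hash)→2280, (B,merge)→4080, (C,merge)→4260, (B,hash)→5640, (B,nl)→36120, (C,nl)→36300; best=2280 via (C,hash)
  {BD}: card=3000; try (D,hash)→1200, (B,merge)→3400, (D,merge)→3650, (B,hash)→5500, (B,nl)→15050, (D,nl)→15300; best=1200 via (D,hash)
  {ABC}: card=3600; try (B,merge)→4800, (B,hash)→6360, (A,hash)→6480, (A,nl_idx)→27480, (B,nl)→36840, (A,merge)→49430 …(+1); best=4800 via (B,merge)
  {BCD}: card=36000; try (C,hash)→5880, (D,hash)→6480, (C,merge)→41160, (D,merge)→49430, (D,nl)→182280, (C,nl)→361200; best=5880 via (C,hash)
  {ABCD}: card=36000; try (D,hash)→9000, (A,hash)→42480, (D,merge)→51950, (D,nl)→184800, (A,nl_idx)→257880, (A,merge)→618230 …(+1); best=9000 via (D,hash)

cost=9000; order=C,A,B,D; methods=hash,merge,hash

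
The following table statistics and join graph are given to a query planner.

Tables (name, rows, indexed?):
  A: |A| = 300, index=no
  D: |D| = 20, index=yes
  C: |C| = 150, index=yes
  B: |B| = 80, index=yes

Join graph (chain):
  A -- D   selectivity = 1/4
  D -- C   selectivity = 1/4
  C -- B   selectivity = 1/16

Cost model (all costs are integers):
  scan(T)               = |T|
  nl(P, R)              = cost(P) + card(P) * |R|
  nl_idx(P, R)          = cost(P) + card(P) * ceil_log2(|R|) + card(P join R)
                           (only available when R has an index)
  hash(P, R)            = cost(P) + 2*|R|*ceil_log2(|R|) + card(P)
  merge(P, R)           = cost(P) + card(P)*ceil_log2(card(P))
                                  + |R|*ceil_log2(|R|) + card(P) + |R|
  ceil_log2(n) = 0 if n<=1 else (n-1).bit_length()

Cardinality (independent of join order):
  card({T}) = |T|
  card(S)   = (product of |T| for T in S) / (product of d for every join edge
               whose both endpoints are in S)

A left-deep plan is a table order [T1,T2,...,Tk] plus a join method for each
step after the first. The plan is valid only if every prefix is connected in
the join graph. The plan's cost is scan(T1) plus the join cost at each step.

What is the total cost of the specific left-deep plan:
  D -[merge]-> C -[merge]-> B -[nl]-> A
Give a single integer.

1135380

step 1: scan D: cost=20, card=20
step 2: join C via merge
    card(P join C) = 20*150/(4) = 750
    cost = 20 + 20*5 + 150*8 + 20 + 150 = 1490
step 3: join B via merge
    card(P join B) = 750*80/(16) = 3750
    cost = 1490 + 750*10 + 80*7 + 750 + 80 = 10380
step 4: join A via nl
    card(P join A) = 3750*300/(4) = 281250
    cost = 10380 + 3750*300 = 1135380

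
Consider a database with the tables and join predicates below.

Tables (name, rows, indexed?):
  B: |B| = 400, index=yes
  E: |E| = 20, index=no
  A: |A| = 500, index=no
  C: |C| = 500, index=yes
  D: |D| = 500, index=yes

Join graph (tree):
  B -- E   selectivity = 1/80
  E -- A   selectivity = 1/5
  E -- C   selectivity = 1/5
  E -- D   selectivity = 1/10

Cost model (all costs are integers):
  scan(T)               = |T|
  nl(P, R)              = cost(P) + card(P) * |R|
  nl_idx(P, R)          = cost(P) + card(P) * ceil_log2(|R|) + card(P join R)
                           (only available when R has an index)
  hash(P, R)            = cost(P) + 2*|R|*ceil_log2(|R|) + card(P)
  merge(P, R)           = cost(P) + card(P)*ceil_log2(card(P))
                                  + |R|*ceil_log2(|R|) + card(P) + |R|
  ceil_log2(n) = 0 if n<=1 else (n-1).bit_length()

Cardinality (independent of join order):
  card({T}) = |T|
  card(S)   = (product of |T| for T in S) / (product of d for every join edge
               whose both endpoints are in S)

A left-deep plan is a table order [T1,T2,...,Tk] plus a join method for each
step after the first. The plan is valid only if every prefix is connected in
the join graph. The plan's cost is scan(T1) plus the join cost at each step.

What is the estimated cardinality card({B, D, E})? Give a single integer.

Tables in S: B(400), D(500), E(20)
Edges inside S: B-E(d=80), E-D(d=10)
numerator = 400 * 500 * 20 = 4000000
denominator = 80 * 10 = 800
card(S) = 4000000 / 800 = 5000

5000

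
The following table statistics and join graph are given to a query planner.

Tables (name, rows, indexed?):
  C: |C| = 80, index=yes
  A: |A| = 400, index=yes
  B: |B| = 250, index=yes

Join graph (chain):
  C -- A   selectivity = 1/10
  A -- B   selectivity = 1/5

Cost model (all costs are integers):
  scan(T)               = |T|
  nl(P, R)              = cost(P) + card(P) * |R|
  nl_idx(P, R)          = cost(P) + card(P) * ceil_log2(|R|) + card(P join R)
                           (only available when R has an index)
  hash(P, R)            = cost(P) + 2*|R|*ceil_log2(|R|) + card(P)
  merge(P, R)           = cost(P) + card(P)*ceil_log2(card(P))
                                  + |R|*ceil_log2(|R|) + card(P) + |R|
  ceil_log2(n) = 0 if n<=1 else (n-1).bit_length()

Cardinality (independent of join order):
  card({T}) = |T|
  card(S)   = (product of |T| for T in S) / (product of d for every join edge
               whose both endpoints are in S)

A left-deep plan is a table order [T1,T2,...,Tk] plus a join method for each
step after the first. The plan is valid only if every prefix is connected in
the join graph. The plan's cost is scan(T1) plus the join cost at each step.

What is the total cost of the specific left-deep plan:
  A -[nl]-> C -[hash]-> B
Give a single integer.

39600

step 1: scan A: cost=400, card=400
step 2: join C via nl
    card(P join C) = 400*80/(10) = 3200
    cost = 400 + 400*80 = 32400
step 3: join B via hash
    card(P join B) = 3200*250/(5) = 160000
    cost = 32400 + 2*250*8 + 3200 = 39600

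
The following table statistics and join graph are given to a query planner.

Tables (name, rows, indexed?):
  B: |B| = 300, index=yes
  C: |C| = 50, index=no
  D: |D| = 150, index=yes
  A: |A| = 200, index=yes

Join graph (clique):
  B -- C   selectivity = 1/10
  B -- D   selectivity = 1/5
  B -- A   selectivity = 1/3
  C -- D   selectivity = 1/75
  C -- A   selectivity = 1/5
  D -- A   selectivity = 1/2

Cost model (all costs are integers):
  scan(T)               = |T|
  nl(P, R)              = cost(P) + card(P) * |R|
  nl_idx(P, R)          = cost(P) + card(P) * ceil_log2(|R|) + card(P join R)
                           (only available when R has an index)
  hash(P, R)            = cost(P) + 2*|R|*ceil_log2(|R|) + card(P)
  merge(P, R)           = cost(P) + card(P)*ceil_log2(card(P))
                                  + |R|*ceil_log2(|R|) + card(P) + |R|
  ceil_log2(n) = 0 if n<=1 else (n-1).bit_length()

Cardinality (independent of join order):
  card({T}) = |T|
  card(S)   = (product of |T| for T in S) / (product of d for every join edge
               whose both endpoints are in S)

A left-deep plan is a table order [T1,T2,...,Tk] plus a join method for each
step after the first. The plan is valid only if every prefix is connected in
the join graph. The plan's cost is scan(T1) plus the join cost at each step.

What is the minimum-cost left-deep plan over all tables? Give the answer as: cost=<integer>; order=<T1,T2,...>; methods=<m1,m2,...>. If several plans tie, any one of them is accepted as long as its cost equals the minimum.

Selinger DP (subsets sized 1..n):
  {B}: scan cost=300, card=300
  {C}: scan cost=50, card=50
  {D}: scan cost=150, card=150
  {A}: scan cost=200, card=200
  {BC}: card=1500; try (C,hash)→1200, (B,nl_idx)→2000, (B,merge)→3400, (C,merge)→3650, (B,hash)→5500, (B,nl)→15050 …(+1); best=1200 via (C,hash)
  {BD}: card=9000; try (D,hash)→3000, (B,merge)→4500, (D,merge)→4650, (B,hash)→5700, (B,nl_idx)→10500, (D,nl_idx)→11700 …(+2); best=3000 via (D,hash)
  {AB}: card=20000; try (A,hash)→3800, (B,merge)→5000, (A,merge)→5100, (B,hash)→5800, (B,nl_idx)→22000, (A,nl_idx)→22700 …(+2); best=3800 via (A,hash)
  {CD}: card=100; try (D,nl_idx)→550, (C,hash)→900, (D,merge)→1750, (C,merge)→1850, (D,hash)→2500, (D,nl)→7550 …(+1); best=550 via (D,nl_idx)
  {AC}: card=2000; try (C,hash)→1000, (A,merge)→2200, (C,merge)→2350, (A,nl_idx)→2450, (A,hash)→3300, (A,nl)→10050 …(+1); best=1000 via (C,hash)
  {AD}: card=15000; try (D,hash)→2800, (A,merge)→3300, (D,merge)→3350, (A,hash)→3500, (A,nl_idx)→16350, (D,nl_idx)→16800 …(+2); best=2800 via (D,hash)
  {BCD}: card=600; try (B,nl_idx)→2050, (B,merge)→4350, (D,hash)→5100, (B,hash)→6050, (C,hash)→12600, (D,nl_idx)→13800 …(+5); best=2050 via (B,nl_idx)
  {ABC}: card=20000; try (A,hash)→5900, (B,hash)→8400, (A,merge)→21000, (C,hash)→24400, (B,merge)→28000, (A,nl_idx)→33200 …(+5); best=5900 via (A,hash)
  {ABD}: card=300000; try (A,hash)→15200, (B,hash)→23200, (D,hash)→26200, (A,merge)→139800, (B,merge)→230800, (D,merge)→325150 …(+6); best=15200 via (A,hash)
  {ACD}: card=2000; try (A,merge)→3150, (A,nl_idx)→3350, (A,hash)→3850, (D,hash)→5400, (C,hash)→18400, (D,nl_idx)→19000 …(+5); best=3150 via (A,merge)
  {ABCD}: card=4000; try (A,hash)→5850, (A,merge)→10450, (B,hash)→10550, (A,nl_idx)→10850, (B,nl_idx)→25150, (D,hash)→28300 …(+9); best=5850 via (A,hash)

cost=5850; order=C,D,B,A; methods=nl_idx,nl_idx,hash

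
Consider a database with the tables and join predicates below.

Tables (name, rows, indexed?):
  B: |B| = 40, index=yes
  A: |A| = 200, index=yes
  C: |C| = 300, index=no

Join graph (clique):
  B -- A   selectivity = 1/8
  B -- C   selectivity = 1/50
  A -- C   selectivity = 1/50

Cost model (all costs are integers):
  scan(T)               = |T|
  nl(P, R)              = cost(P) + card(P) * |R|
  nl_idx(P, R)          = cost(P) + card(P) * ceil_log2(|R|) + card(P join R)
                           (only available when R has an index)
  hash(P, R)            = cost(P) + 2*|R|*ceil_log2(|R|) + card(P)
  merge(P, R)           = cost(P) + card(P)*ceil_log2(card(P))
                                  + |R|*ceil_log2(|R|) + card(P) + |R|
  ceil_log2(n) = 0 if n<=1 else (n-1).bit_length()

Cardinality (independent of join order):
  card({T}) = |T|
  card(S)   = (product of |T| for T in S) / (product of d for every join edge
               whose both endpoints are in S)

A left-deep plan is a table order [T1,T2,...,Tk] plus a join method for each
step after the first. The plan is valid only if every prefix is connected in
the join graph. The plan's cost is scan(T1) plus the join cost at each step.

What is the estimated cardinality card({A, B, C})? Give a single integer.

120

Tables in S: A(200), B(40), C(300)
Edges inside S: B-A(d=8), B-C(d=50), A-C(d=50)
numerator = 200 * 40 * 300 = 2400000
denominator = 8 * 50 * 50 = 20000
card(S) = 2400000 / 20000 = 120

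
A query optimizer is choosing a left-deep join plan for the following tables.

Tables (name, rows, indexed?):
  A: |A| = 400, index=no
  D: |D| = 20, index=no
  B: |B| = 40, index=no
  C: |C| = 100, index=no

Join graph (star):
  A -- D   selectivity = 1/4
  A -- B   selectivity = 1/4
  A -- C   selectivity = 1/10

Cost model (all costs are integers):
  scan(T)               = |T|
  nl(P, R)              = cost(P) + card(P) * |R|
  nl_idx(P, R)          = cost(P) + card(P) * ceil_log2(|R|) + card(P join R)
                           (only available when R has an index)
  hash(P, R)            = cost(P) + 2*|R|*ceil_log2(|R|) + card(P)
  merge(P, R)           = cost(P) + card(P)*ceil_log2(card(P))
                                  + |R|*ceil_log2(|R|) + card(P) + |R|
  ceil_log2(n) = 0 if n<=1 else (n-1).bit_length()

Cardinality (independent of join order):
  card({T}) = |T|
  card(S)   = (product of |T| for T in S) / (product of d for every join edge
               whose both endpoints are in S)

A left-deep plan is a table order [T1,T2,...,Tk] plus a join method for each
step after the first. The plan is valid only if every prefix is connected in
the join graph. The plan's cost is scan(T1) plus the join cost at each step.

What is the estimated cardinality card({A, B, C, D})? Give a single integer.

Tables in S: A(400), B(40), C(100), D(20)
Edges inside S: A-D(d=4), A-B(d=4), A-C(d=10)
numerator = 400 * 40 * 100 * 20 = 32000000
denominator = 4 * 4 * 10 = 160
card(S) = 32000000 / 160 = 200000

200000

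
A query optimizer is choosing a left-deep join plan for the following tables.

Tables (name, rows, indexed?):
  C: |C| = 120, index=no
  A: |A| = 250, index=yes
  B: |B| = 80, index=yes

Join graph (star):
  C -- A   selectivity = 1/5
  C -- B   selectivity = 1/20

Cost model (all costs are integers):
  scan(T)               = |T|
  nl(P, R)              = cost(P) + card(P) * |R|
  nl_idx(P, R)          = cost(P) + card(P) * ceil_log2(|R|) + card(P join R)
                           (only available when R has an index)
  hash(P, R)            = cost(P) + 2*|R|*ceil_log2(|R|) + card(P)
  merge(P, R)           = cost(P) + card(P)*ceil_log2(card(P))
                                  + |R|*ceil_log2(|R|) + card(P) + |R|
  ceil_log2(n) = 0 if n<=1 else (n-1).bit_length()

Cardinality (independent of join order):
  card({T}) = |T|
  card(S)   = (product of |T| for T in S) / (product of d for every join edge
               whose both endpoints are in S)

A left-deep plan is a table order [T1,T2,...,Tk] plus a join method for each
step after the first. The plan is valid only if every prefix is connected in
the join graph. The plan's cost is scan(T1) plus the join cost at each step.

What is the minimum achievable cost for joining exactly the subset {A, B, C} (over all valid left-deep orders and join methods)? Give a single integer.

Selinger DP over subsets of {A,B,C}:
  {C}: scan cost=120, card=120
  {A}: scan cost=250, card=250
  {B}: scan cost=80, card=80
  {AC}: card=6000; try (C,hash)→2180, (A,merge)→3330, (C,merge)→3460, (A,hash)→4240, (A,nl_idx)→7080, (A,nl)→30120 …(+1); best=2180 via (C,hash)
  {BC}: card=480; try (B,hash)→1360, (B,nl_idx)→1440, (C,merge)→1680, (B,merge)→1720, (C,hash)→1840, (C,nl)→9680 …(+1); best=1360 via (B,hash)
  {ABC}: card=24000; try (A,hash)→5840, (A,merge)→8410, (B,hash)→9300, (A,nl_idx)→29200, (B,nl_idx)→68180, (B,merge)→86820 …(+2); best=5840 via (A,hash)

5840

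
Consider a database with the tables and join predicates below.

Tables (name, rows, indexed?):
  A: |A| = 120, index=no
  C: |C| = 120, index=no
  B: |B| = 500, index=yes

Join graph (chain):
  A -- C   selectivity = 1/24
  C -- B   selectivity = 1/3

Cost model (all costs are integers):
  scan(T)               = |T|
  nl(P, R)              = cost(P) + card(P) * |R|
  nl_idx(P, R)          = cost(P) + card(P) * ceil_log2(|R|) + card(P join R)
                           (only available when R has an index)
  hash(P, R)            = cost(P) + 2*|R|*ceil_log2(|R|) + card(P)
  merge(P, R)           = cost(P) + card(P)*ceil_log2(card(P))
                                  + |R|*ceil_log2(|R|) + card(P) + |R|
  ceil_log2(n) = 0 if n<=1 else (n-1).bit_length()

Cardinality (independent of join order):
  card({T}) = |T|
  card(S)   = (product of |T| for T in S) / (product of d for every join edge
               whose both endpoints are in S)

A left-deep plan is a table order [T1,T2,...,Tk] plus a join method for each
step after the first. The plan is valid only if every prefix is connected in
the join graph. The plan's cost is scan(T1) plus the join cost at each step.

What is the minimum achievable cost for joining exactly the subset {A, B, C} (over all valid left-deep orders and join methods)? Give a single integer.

11520

Selinger DP over subsets of {A,B,C}:
  {A}: scan cost=120, card=120
  {C}: scan cost=120, card=120
  {B}: scan cost=500, card=500
  {AC}: card=600; try (C,hash)→1920, (A,hash)→1920, (C,merge)→2040, (A,merge)→2040, (C,nl)→14520, (A,nl)→14520; best=1920 via (C,hash)
  {BC}: card=20000; try (C,hash)→2680, (B,merge)→6080, (C,merge)→6460, (B,hash)→9240, (B,nl_idx)→21200, (B,nl)→60120 …(+1); best=2680 via (C,hash)
  {ABC}: card=100000; try (B,hash)→11520, (B,merge)→13520, (A,hash)→24360, (B,nl_idx)→107320, (B,nl)→301920, (A,merge)→323640 …(+1); best=11520 via (B,hash)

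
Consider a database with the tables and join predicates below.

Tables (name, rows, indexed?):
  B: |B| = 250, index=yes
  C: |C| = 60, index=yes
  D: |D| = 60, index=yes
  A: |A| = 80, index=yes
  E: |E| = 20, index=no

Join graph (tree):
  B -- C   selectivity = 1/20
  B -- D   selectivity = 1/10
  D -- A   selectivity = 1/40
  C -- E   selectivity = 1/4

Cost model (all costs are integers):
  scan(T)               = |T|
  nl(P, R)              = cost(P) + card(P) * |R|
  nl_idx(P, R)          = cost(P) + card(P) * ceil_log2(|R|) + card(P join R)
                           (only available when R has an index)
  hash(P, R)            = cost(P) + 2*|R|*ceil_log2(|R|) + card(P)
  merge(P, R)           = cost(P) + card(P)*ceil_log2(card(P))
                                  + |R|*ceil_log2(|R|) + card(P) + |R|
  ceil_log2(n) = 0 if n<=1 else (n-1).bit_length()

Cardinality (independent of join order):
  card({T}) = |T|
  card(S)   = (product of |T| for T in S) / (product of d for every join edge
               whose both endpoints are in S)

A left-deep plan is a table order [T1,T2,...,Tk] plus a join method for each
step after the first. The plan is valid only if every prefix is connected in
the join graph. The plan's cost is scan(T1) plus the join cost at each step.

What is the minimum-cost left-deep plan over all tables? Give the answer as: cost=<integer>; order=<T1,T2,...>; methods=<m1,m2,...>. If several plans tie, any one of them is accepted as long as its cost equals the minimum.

Selinger DP (subsets sized 1..n):
  {B}: scan cost=250, card=250
  {C}: scan cost=60, card=60
  {D}: scan cost=60, card=60
  {A}: scan cost=80, card=80
  {E}: scan cost=20, card=20
  {BC}: card=750; try (C,hash)→1220, (B,nl_idx)→1290, (C,nl_idx)→2500, (B,merge)→2730, (C,merge)→2920, (B,hash)→4120 …(+2); best=1220 via (C,hash)
  {BD}: card=1500; try (D,hash)→1220, (B,nl_idx)→2040, (B,merge)→2730, (D,merge)→2920, (D,nl_idx)→3250, (B,hash)→4120 …(+2); best=1220 via (D,hash)
  {CE}: card=300; try (E,hash)→320, (C,nl_idx)→440, (C,merge)→560, (E,merge)→600, (C,hash)→760, (C,nl)→1220 …(+1); best=320 via (E,hash)
  {AD}: card=120; try (A,nl_idx)→600, (D,nl_idx)→680, (D,hash)→880, (A,merge)→1120, (D,merge)→1140, (A,hash)→1240 …(+2); best=600 via (A,nl_idx)
  {BCD}: card=4500; try (D,hash)→2690, (C,hash)→3440, (D,merge)→9890, (D,nl_idx)→10220, (C,nl_idx)→14720, (C,merge)→19640 …(+2); best=2690 via (D,hash)
  {BCE}: card=3750; try (E,hash)→2170, (B,hash)→4620, (B,merge)→5570, (B,nl_idx)→6470, (E,merge)→9590, (E,nl)→16220 …(+1); best=2170 via (E,hash)
  {ABD}: card=3000; try (B,merge)→3810, (A,hash)→3840, (B,nl_idx)→4560, (B,hash)→4720, (A,nl_idx)→14720, (A,merge)→19860 …(+2); best=3810 via (B,merge)
  {ABCD}: card=9000; try (C,hash)→7530, (A,hash)→8310, (C,nl_idx)→30810, (A,nl_idx)→43190, (C,merge)→43230, (A,merge)→66330 …(+2); best=7530 via (C,hash)
  {BCDE}: card=22500; try (D,hash)→6640, (E,hash)→7390, (D,nl_idx)→47170, (D,merge)→51340, (E,merge)→65810, (E,nl)→92690 …(+1); best=6640 via (D,hash)
  {ABCDE}: card=45000; try (E,hash)→16730, (A,hash)→30260, (E,merge)→142650, (E,nl)→187530, (A,nl_idx)→209140, (A,merge)→367280 …(+1); best=16730 via (E,hash)

cost=16730; order=D,A,B,C,E; methods=nl_idx,merge,hash,hash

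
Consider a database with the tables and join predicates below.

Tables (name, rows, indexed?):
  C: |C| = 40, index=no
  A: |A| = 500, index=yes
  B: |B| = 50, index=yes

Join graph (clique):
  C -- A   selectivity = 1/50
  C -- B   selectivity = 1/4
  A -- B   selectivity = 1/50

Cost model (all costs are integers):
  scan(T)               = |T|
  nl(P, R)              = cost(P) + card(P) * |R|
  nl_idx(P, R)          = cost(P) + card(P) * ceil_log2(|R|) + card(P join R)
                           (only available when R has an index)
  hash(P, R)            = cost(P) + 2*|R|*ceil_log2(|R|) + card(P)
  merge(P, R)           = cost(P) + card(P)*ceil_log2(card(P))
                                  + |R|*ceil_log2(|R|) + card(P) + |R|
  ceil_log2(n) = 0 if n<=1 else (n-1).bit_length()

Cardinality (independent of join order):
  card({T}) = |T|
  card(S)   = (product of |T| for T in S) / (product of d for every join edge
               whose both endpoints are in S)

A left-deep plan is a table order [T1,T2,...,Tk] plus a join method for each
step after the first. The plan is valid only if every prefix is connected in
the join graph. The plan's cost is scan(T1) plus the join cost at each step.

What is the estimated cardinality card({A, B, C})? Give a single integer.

Tables in S: A(500), B(50), C(40)
Edges inside S: C-A(d=50), C-B(d=4), A-B(d=50)
numerator = 500 * 50 * 40 = 1000000
denominator = 50 * 4 * 50 = 10000
card(S) = 1000000 / 10000 = 100

100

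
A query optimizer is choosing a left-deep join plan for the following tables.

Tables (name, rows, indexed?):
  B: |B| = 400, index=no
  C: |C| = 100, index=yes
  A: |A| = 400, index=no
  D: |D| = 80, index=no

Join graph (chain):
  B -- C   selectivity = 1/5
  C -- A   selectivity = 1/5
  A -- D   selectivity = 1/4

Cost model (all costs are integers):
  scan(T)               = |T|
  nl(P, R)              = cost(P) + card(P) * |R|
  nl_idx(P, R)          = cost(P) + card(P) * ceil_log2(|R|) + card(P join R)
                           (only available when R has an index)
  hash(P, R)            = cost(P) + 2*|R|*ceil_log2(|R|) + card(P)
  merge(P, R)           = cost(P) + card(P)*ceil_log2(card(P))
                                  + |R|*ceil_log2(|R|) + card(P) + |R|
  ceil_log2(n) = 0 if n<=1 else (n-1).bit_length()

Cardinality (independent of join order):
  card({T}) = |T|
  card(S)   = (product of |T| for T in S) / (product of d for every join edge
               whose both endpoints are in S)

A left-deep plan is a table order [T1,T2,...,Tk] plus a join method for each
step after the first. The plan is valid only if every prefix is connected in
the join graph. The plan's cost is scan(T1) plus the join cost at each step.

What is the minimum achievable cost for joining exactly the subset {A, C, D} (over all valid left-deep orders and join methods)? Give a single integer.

11320

Selinger DP over subsets of {A,C,D}:
  {C}: scan cost=100, card=100
  {A}: scan cost=400, card=400
  {D}: scan cost=80, card=80
  {AC}: card=8000; try (C,hash)→2200, (A,merge)→4900, (C,merge)→5200, (A,hash)→7400, (C,nl_idx)→11200, (A,nl)→40100 …(+1); best=2200 via (C,hash)
  {AD}: card=8000; try (D,hash)→1920, (A,merge)→4720, (D,merge)→5040, (A,hash)→7360, (A,nl)→32080, (D,nl)→32400; best=1920 via (D,hash)
  {ACD}: card=160000; try (D,hash)→11320, (C,hash)→11320, (C,merge)→114720, (D,merge)→114840, (C,nl_idx)→217920, (D,nl)→642200 …(+1); best=11320 via (D,hash)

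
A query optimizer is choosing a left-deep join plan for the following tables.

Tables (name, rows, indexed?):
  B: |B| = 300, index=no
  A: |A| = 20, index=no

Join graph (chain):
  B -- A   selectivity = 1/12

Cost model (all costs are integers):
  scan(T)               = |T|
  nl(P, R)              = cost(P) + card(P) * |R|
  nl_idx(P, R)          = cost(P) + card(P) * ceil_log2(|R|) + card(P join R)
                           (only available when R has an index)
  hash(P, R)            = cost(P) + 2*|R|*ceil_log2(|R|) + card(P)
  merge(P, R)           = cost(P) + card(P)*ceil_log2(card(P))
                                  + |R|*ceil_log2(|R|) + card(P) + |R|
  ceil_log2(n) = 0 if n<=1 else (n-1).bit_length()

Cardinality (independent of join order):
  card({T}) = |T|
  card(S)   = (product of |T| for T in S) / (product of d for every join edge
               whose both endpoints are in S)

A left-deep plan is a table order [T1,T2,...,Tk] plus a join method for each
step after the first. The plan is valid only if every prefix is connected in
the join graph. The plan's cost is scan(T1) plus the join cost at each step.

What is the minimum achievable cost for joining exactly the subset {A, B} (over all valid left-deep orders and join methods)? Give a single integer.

Selinger DP over subsets of {A,B}:
  {B}: scan cost=300, card=300
  {A}: scan cost=20, card=20
  {AB}: card=500; try (A,hash)→800, (B,merge)→3140, (A,merge)→3420, (B,hash)→5440, (B,nl)→6020, (A,nl)→6300; best=800 via (A,hash)

800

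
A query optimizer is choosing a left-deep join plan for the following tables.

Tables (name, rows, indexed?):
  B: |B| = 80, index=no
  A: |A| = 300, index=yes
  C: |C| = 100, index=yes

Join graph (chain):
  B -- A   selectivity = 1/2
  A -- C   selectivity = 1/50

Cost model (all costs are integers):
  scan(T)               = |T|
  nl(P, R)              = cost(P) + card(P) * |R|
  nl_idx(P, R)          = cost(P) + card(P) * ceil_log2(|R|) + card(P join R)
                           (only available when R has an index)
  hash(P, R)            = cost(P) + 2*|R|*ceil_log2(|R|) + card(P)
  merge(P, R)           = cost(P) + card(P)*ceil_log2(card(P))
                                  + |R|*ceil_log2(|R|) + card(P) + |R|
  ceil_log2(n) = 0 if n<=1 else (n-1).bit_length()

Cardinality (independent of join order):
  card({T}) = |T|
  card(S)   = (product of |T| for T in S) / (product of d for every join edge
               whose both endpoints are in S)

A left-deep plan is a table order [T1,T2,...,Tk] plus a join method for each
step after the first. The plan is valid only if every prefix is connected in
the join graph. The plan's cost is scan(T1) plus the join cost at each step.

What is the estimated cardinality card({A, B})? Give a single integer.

12000

Tables in S: A(300), B(80)
Edges inside S: B-A(d=2)
numerator = 300 * 80 = 24000
denominator = 2 = 2
card(S) = 24000 / 2 = 12000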